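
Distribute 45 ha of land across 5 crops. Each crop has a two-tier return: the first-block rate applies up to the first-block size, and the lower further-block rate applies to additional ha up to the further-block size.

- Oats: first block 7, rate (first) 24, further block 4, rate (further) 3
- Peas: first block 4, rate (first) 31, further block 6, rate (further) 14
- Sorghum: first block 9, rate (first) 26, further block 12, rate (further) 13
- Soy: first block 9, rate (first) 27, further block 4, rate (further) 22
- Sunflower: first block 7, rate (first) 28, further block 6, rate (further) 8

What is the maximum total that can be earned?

Order all 10 blocks by rate: Peas/tier1 31 > Sunflower/tier1 28 > Soy/tier1 27 > Sorghum/tier1 26 > Oats/tier1 24 > Soy/tier2 22 > Peas/tier2 14 > Sorghum/tier2 13 > Sunflower/tier2 8 > Oats/tier2 3.
Peas/tier1 (31): +4 ; 41 left.
Sunflower tier1 at 28: fill all 7 ; 34 left.
Fill Soy tier1 block (9 at 27) ; 25 left.
Sorghum/tier1 (26): +9 ; 16 left.
Oats/tier1 (24): +7 ; 9 left.
Soy/tier2 (22): +4 ; 5 left.
Peas/tier2: +5 of 6 at 14; pool empty.
Total = 31×4 + 28×7 + 27×9 + 26×9 + 24×7 + 22×4 + 14×5 = 1123.

1123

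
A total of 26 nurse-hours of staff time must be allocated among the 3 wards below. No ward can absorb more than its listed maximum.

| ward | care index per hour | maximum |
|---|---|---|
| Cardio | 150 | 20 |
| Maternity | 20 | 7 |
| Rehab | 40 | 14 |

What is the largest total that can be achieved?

Highest care index per hour first: Cardio 150 > Rehab 40 > Maternity 20.
Cardio takes 20 to reach its cap of 20 → 6 left.
Rehab: +6 (room for 14) → 6. Pool exhausted.
Total = 150×20 + 40×6 = 3240.

3240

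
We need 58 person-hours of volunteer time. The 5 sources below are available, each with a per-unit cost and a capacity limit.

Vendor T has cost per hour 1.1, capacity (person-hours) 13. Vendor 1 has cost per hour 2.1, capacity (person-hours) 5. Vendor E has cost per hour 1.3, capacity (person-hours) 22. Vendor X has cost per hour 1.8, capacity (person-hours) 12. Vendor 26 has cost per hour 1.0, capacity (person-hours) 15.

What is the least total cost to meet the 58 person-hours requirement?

Use sources in increasing cost order.
Vendor 26 (1.0): use full 15 — 43 person-hours to go.
Vendor T (1.1): use full 13 — 30 person-hours to go.
Vendor E (1.3): use full 22 — 8 person-hours to go.
Take 8 from Vendor X at 1.8 to finish.
Vendor 1: unused.
Cost = 15×1.0 + 13×1.1 + 22×1.3 + 8×1.8 = 72.3.

72.3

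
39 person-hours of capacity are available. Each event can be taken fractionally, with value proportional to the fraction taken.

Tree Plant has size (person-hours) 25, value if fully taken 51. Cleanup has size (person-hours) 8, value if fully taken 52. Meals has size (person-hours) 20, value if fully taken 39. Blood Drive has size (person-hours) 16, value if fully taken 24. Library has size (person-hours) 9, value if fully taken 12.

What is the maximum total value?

114.7

Rank by value-to-size ratio: Cleanup 52/8≈6.5, Tree Plant 51/25≈2.04, Meals 39/20≈1.95, Blood Drive 24/16≈1.5, Library 12/9≈1.33.
All 8 person-hours of Cleanup fit (value 52) — 31 remain.
Take all of Tree Plant (25 person-hours, value 51) — 6 person-hours left.
Fill the last 6 person-hours with part of Meals: 6/20 of it earns 11.7.
Total value = 114.7.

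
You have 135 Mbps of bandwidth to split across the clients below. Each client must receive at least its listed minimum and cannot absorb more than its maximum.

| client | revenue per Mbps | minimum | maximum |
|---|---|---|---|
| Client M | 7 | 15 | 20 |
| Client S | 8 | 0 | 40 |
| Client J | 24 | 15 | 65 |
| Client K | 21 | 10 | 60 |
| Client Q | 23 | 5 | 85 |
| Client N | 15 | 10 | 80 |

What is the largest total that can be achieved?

Meeting every minimum uses 15+0+15+10+5+10 = 55 Mbps, leaving 80.
Rank by revenue per Mbps: Client J 24 > Client Q 23 > Client K 21 > Client N 15 > Client S 8 > Client M 7.
Client J: +50 to 65 (cap) — 30 left.
Only 30 left; Client Q takes them to reach 35.
Total = 7×15 + 24×65 + 21×10 + 23×35 + 15×10 = 2830.

2830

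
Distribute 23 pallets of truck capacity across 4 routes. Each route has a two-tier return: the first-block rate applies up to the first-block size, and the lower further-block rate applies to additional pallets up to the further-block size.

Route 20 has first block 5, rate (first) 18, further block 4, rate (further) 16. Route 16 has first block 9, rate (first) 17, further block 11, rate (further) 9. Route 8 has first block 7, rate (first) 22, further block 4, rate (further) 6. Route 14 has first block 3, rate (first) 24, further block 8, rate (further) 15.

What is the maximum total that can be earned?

Treat each block as its own option and order by rate: Route 14/T1 24 > Route 8/T1 22 > Route 20/T1 18 > Route 16/T1 17 > Route 20/T2 16 > Route 14/T2 15 > Route 16/T2 9 > Route 8/T2 6.
Route 14/T1 (24): +3 → 20 left.
Route 8 T1 at 22: fill all 7 → 13 left.
Fill Route 20 T1 block (5 at 18) → 8 left.
8 remain; put them into Route 16 T1 at 17.
Total = 24×3 + 22×7 + 18×5 + 17×8 = 452.

452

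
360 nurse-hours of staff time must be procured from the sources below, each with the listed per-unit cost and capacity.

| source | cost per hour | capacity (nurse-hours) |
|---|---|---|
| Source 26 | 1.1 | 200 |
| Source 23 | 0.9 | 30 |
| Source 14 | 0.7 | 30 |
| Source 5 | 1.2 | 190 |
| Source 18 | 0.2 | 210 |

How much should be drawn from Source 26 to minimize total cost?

Fill from the cheapest source first.
Source 18 (0.2): use full 210 — 150 nurse-hours to go.
Take 30 from Source 14 at 0.7 — need 120 more.
Take 30 from Source 23 at 0.9 — need 90 more.
Source 26 at 1.1: take 90 of its 200 — requirement met.
Source 5: unused.

90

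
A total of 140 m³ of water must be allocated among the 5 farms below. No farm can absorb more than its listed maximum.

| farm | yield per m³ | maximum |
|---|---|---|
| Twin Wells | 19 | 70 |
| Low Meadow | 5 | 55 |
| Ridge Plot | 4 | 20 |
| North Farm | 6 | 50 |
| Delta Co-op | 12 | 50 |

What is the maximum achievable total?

2050

Order the farms by yield per m³: Twin Wells 19 > Delta Co-op 12 > North Farm 6 > Low Meadow 5 > Ridge Plot 4.
Give Twin Wells 70 to hit its cap of 70 — 70 left.
Delta Co-op: +50 to 50 (cap) — 20 left.
Only 20 left; North Farm takes them to reach 20.
Total = 19×70 + 6×20 + 12×50 = 2050.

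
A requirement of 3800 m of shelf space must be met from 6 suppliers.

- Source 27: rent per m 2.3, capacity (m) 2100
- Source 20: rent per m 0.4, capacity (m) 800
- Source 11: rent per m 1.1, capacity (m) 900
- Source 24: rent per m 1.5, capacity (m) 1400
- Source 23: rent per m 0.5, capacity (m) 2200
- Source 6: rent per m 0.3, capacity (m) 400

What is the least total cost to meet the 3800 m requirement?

Cheapest first:
Source 6 at 0.3: take all 400 m ; 3400 still needed.
Source 20 at 0.4: take all 800 m ; 2600 still needed.
Source 23 at 0.5: take all 2200 m ; 400 still needed.
Source 11 (1.1): take the remaining 400 ; done.
Source 24, Source 27: unused.
Cost = 400×0.3 + 800×0.4 + 2200×0.5 + 400×1.1 = 1980.

1980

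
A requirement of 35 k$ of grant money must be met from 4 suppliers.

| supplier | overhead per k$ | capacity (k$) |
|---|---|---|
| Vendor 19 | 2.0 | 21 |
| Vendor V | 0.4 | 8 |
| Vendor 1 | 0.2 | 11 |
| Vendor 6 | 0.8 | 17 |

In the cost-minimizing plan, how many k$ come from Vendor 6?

16

Use suppliers in increasing cost order.
Vendor 1 at 0.2: take all 11 k$ → 24 still needed.
Vendor V at 0.4: take all 8 k$ → 16 still needed.
Take 16 from Vendor 6 at 0.8 to finish.
Vendor 19: unused.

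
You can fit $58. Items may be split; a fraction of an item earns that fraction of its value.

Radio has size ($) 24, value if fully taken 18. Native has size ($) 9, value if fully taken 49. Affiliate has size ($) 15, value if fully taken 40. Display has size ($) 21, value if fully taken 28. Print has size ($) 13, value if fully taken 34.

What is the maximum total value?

Best value per unit of size first: Native 49/9≈5.44, Affiliate 40/15≈2.67, Print 34/13≈2.62, Display 28/21≈1.33, Radio 18/24≈0.75.
All 9 $ of Native fit (value 49) → 49 remain.
Take all of Affiliate (15 $, value 40) → 34 $ left.
All 13 $ of Print fit (value 34) → 21 remain.
Take all of Display (21 $, value 28) → 0 $ left.
Total value = 151.

151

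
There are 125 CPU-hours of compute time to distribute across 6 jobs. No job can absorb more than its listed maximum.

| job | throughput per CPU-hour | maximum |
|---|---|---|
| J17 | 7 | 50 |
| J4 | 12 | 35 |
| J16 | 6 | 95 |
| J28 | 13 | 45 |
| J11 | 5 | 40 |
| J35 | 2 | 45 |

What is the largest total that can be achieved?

Order the jobs by throughput per CPU-hour: J28 13 > J4 12 > J17 7 > J16 6 > J11 5 > J35 2.
J28: +45 to 45 (cap) — 80 left.
Give J4 35 to hit its cap of 35 — 45 left.
J17 has room for 50 but only 45 remain, so it gets 45.
Total = 7×45 + 12×35 + 13×45 = 1320.

1320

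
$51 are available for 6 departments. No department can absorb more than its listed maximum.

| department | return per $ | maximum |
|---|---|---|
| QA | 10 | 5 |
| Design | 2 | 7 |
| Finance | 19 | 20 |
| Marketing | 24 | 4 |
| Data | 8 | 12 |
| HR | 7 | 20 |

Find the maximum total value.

Order the departments by return per $: Marketing 24 > Finance 19 > QA 10 > Data 8 > HR 7 > Design 2.
Marketing: +4 to 4 (cap) → 47 left.
Finance: +20 to 20 (cap) → 27 left.
QA: +5 to 5 (cap) → 22 left.
Data takes 12 to reach its cap of 12 → 10 left.
Only 10 left; HR takes them to reach 10.
Total = 10×5 + 19×20 + 24×4 + 8×12 + 7×10 = 692.

692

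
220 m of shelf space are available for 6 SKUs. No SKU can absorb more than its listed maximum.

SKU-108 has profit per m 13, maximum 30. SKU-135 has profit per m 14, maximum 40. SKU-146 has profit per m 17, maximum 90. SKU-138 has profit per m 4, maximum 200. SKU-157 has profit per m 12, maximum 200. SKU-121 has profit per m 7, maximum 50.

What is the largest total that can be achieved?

3200

Highest profit per m first: SKU-146 17 > SKU-135 14 > SKU-108 13 > SKU-157 12 > SKU-121 7 > SKU-138 4.
Give SKU-146 90 to hit its cap of 90 — 130 left.
Give SKU-135 40 to hit its cap of 40 — 90 left.
Give SKU-108 30 to hit its cap of 30 — 60 left.
Only 60 left; SKU-157 takes them to reach 60.
Total = 13×30 + 14×40 + 17×90 + 12×60 = 3200.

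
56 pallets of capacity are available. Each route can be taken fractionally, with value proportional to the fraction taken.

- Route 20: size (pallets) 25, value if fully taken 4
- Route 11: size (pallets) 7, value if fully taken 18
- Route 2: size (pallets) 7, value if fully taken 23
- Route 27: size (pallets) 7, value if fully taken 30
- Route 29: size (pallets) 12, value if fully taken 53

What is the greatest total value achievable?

Rank by value-to-size ratio: Route 29 53/12≈4.42, Route 27 30/7≈4.29, Route 2 23/7≈3.29, Route 11 18/7≈2.57, Route 20 4/25≈0.16.
All 12 pallets of Route 29 fit (value 53) ; 44 remain.
Route 27: take in full, 7 pallets for value 30 ; 37 left.
Route 2: take in full, 7 pallets for value 23 ; 30 left.
Route 11: take in full, 7 pallets for value 18 ; 23 left.
Only 23 pallets remain; take 23/25 of Route 20 for value 4×23/25 = 3.68.
Total value = 127.68.

127.68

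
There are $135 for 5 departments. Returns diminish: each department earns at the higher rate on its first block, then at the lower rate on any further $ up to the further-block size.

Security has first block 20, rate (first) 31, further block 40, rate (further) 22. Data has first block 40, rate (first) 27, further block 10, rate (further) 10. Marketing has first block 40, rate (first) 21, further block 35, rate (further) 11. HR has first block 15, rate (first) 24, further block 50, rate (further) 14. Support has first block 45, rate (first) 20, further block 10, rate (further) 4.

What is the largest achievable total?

Order all 10 blocks by rate: Security/tier1 31 > Data/tier1 27 > HR/tier1 24 > Security/tier2 22 > Marketing/tier1 21 > Support/tier1 20 > HR/tier2 14 > Marketing/tier2 11 > Data/tier2 10 > Support/tier2 4.
Security tier1 at 31: fill all 20 — 115 left.
Data tier1 at 27: fill all 40 — 75 left.
HR tier1 at 24: fill all 15 — 60 left.
Security tier2 at 22: fill all 40 — 20 left.
Marketing tier1 at 21: only 20 left, fill 20.
Total = 31×20 + 27×40 + 24×15 + 22×40 + 21×20 = 3360.

3360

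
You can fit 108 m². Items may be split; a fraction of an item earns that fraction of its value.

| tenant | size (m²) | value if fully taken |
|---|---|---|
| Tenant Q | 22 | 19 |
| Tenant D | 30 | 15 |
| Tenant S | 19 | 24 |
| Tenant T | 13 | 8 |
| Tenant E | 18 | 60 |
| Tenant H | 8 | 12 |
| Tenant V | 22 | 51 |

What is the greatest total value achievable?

177

Rank by value-to-size ratio: Tenant E 60/18≈3.33, Tenant V 51/22≈2.32, Tenant H 12/8≈1.5, Tenant S 24/19≈1.26, Tenant Q 19/22≈0.864, Tenant T 8/13≈0.615, Tenant D 15/30≈0.5.
All 18 m² of Tenant E fit (value 60) — 90 remain.
All 22 m² of Tenant V fit (value 51) — 68 remain.
Take all of Tenant H (8 m², value 12) — 60 m² left.
Take all of Tenant S (19 m², value 24) — 41 m² left.
Take all of Tenant Q (22 m², value 19) — 19 m² left.
Take all of Tenant T (13 m², value 8) — 6 m² left.
Fill the last 6 m² with part of Tenant D: 6/30 of it earns 3.
Total value = 177.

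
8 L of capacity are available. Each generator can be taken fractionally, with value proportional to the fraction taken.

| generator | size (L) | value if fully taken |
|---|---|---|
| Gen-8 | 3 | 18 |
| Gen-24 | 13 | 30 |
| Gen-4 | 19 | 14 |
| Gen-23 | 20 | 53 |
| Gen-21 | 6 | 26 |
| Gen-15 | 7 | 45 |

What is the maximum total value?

51

Best value per unit of size first: Gen-15 45/7≈6.43, Gen-8 18/3≈6, Gen-21 26/6≈4.33, Gen-23 53/20≈2.65, Gen-24 30/13≈2.31, Gen-4 14/19≈0.737.
Take all of Gen-15 (7 L, value 45) → 1 L left.
Fill the last 1 L with part of Gen-8: 1/3 of it earns 6.
Total value = 51.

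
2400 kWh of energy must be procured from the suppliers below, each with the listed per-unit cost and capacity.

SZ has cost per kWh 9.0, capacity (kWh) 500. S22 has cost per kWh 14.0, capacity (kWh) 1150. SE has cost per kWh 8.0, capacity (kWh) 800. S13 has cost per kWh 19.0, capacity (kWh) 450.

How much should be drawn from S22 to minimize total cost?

1100

Use suppliers in increasing cost order.
Take 800 from SE at 8.0 → need 1600 more.
Take 500 from SZ at 9.0 → need 1100 more.
S22 (14.0): take the remaining 1100 → done.
S13: unused.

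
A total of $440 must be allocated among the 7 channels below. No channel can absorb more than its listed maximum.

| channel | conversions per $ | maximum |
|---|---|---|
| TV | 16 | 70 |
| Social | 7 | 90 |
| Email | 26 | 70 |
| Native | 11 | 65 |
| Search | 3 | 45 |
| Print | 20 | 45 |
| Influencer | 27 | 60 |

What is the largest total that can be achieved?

Rank by conversions per $: Influencer 27 > Email 26 > Print 20 > TV 16 > Native 11 > Social 7 > Search 3.
Influencer: +60 to 60 (cap) — 380 left.
Email takes 70 to reach its cap of 70 — 310 left.
Print takes 45 to reach its cap of 45 — 265 left.
TV takes 70 to reach its cap of 70 — 195 left.
Native takes 65 to reach its cap of 65 — 130 left.
Social takes 90 to reach its cap of 90 — 40 left.
Only 40 left; Search takes them to reach 40.
Total = 16×70 + 7×90 + 26×70 + 11×65 + 3×40 + 20×45 + 27×60 = 6925.

6925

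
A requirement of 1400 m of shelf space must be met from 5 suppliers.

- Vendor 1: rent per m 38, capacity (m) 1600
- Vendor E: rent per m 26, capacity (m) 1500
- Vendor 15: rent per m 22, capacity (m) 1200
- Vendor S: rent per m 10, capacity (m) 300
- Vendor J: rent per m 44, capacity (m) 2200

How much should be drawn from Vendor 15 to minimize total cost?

1100

Use suppliers in increasing cost order.
Take 300 from Vendor S at 10 ; need 1100 more.
Vendor 15 (22): take the remaining 1100 ; done.
Vendor E, Vendor 1, Vendor J: unused.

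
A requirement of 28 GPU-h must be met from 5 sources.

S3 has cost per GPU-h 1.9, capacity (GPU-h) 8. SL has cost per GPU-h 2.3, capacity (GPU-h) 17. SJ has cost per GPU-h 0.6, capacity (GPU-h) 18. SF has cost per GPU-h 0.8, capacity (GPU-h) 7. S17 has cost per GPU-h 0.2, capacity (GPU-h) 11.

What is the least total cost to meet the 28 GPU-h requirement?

Use sources in increasing cost order.
S17 at 0.2: take all 11 GPU-h ; 17 still needed.
SJ (0.6): take the remaining 17 ; done.
SF, S3, SL: unused.
Cost = 11×0.2 + 17×0.6 = 12.4.

12.4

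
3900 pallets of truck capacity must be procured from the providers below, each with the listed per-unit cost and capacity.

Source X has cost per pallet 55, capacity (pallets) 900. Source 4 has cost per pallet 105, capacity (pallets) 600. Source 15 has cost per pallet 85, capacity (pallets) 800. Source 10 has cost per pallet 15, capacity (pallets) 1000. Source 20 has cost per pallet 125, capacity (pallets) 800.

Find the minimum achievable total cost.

270500

Fill from the cheapest provider first.
Source 10 (15): use full 1000 — 2900 pallets to go.
Source X at 55: take all 900 pallets — 2000 still needed.
Take 800 from Source 15 at 85 — need 1200 more.
Take 600 from Source 4 at 105 — need 600 more.
Take 600 from Source 20 at 125 to finish.
Cost = 1000×15 + 900×55 + 800×85 + 600×105 + 600×125 = 270500.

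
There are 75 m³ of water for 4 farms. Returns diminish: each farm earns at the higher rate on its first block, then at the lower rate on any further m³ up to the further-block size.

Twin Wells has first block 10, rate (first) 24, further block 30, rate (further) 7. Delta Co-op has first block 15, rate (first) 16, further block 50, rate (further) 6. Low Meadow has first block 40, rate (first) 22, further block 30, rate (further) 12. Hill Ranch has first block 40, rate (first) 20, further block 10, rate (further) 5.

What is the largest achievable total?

1620

Rank every tier by rate: Twin Wells/T1 24 > Low Meadow/T1 22 > Hill Ranch/T1 20 > Delta Co-op/T1 16 > Low Meadow/T2 12 > Twin Wells/T2 7 > Delta Co-op/T2 6 > Hill Ranch/T2 5.
Fill Twin Wells T1 block (10 at 24) — 65 left.
Low Meadow/T1 (22): +40 — 25 left.
25 remain; put them into Hill Ranch T1 at 20.
Total = 24×10 + 22×40 + 20×25 = 1620.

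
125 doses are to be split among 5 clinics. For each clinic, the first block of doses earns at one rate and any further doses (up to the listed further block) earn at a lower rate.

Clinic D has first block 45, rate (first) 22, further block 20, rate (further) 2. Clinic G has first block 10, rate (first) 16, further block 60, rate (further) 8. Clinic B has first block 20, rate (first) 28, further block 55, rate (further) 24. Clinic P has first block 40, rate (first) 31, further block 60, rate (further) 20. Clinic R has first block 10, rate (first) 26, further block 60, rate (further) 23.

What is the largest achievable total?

3380

Order all 10 blocks by rate: Clinic P/tier1 31 > Clinic B/tier1 28 > Clinic R/tier1 26 > Clinic B/tier2 24 > Clinic R/tier2 23 > Clinic D/tier1 22 > Clinic P/tier2 20 > Clinic G/tier1 16 > Clinic G/tier2 8 > Clinic D/tier2 2.
Fill Clinic P tier1 block (40 at 31) — 85 left.
Fill Clinic B tier1 block (20 at 28) — 65 left.
Clinic R/tier1 (26): +10 — 55 left.
Clinic B/tier2 (24): +55 — 0 left.
Total = 31×40 + 28×20 + 26×10 + 24×55 = 3380.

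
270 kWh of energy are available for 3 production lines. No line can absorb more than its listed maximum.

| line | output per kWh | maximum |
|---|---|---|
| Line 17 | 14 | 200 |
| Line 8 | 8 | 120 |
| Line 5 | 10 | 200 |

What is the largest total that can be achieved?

3500

Rank by output per kWh: Line 17 14 > Line 5 10 > Line 8 8.
Line 17 takes 200 to reach its cap of 200 — 70 left.
Line 5 has room for 200 but only 70 remain, so it gets 70.
Total = 14×200 + 10×70 = 3500.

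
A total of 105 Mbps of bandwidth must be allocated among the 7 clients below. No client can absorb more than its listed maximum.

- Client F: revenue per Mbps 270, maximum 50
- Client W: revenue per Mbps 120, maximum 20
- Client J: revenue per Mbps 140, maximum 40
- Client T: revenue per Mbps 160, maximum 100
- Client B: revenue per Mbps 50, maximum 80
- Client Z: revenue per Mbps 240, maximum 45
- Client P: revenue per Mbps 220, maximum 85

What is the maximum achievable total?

Rank by revenue per Mbps: Client F 270 > Client Z 240 > Client P 220 > Client T 160 > Client J 140 > Client W 120 > Client B 50.
Give Client F 50 to hit its cap of 50 ; 55 left.
Client Z takes 45 to reach its cap of 45 ; 10 left.
Only 10 left; Client P takes them to reach 10.
Total = 270×50 + 240×45 + 220×10 = 26500.

26500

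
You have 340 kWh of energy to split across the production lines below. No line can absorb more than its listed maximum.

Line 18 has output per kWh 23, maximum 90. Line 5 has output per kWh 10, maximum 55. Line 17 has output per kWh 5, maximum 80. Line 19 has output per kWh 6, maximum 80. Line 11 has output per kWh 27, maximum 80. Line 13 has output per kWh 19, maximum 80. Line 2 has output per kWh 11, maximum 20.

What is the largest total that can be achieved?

Order the production lines by output per kWh: Line 11 27 > Line 18 23 > Line 13 19 > Line 2 11 > Line 5 10 > Line 19 6 > Line 17 5.
Line 11 takes 80 to reach its cap of 80 ; 260 left.
Give Line 18 90 to hit its cap of 90 ; 170 left.
Line 13: +80 to 80 (cap) ; 90 left.
Line 2 takes 20 to reach its cap of 20 ; 70 left.
Line 5 takes 55 to reach its cap of 55 ; 15 left.
Line 19 has room for 80 but only 15 remain, so it gets 15.
Total = 23×90 + 10×55 + 6×15 + 27×80 + 19×80 + 11×20 = 6610.

6610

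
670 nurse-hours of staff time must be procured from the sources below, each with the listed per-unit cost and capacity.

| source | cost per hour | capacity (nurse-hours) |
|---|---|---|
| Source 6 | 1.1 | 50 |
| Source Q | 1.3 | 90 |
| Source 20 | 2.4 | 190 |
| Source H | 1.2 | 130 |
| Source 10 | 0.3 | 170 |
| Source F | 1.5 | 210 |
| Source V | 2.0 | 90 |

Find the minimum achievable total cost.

734

Cheapest first:
Source 10 at 0.3: take all 170 nurse-hours — 500 still needed.
Source 6 (1.1): use full 50 — 450 nurse-hours to go.
Source H at 1.2: take all 130 nurse-hours — 320 still needed.
Source Q (1.3): use full 90 — 230 nurse-hours to go.
Take 210 from Source F at 1.5 — need 20 more.
Source V at 2.0: take 20 of its 90 — requirement met.
Source 20: unused.
Cost = 170×0.3 + 50×1.1 + 130×1.2 + 90×1.3 + 210×1.5 + 20×2.0 = 734.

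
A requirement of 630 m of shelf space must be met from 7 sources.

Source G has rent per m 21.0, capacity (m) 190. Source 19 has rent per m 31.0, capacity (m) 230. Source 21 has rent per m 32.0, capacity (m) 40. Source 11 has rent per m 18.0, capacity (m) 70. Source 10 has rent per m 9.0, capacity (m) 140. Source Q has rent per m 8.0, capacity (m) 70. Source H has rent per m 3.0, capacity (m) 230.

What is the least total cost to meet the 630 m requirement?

6290

Use sources in increasing cost order.
Source H at 3.0: take all 230 m ; 400 still needed.
Take 70 from Source Q at 8.0 ; need 330 more.
Take 140 from Source 10 at 9.0 ; need 190 more.
Source 11 at 18.0: take all 70 m ; 120 still needed.
Source G (21.0): take the remaining 120 ; done.
Source 19, Source 21: unused.
Cost = 230×3.0 + 70×8.0 + 140×9.0 + 70×18.0 + 120×21.0 = 6290.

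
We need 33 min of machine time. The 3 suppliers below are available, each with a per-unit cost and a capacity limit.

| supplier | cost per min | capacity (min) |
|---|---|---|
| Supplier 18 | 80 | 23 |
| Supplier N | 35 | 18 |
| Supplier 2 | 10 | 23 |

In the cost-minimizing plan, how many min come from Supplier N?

Use suppliers in increasing cost order.
Take 23 from Supplier 2 at 10 ; need 10 more.
Supplier N (35): take the remaining 10 ; done.
Supplier 18: unused.

10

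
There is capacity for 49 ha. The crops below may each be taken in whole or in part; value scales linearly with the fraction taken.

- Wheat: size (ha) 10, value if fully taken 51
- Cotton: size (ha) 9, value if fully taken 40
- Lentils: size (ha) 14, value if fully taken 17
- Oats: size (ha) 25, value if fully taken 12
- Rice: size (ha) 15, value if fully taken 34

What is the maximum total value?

142.48

Best value per unit of size first: Wheat 51/10≈5.1, Cotton 40/9≈4.44, Rice 34/15≈2.27, Lentils 17/14≈1.21, Oats 12/25≈0.48.
Take all of Wheat (10 ha, value 51) → 39 ha left.
Take all of Cotton (9 ha, value 40) → 30 ha left.
Rice: take in full, 15 ha for value 34 → 15 left.
All 14 ha of Lentils fit (value 17) → 1 remain.
1 ha left: a 1/25 share of Oats gives 12×1/25 = 0.48.
Total value = 142.48.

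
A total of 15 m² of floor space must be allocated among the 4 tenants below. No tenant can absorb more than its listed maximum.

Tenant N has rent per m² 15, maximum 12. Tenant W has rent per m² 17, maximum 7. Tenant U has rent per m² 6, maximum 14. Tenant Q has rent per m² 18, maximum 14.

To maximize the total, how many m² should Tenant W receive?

Rank by rent per m²: Tenant Q 18 > Tenant W 17 > Tenant N 15 > Tenant U 6.
Tenant Q takes 14 to reach its cap of 14 — 1 left.
Tenant W: +1 (room for 7) → 1. Pool exhausted.

1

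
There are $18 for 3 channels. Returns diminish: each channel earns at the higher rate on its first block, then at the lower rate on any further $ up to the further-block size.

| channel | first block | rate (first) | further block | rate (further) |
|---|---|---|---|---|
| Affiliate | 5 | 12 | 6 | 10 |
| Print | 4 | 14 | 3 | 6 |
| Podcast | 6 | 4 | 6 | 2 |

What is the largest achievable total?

194

Treat each block as its own option and order by rate: Print/tier1 14 > Affiliate/tier1 12 > Affiliate/tier2 10 > Print/tier2 6 > Podcast/tier1 4 > Podcast/tier2 2.
Print/tier1 (14): +4 ; 14 left.
Fill Affiliate tier1 block (5 at 12) ; 9 left.
Affiliate/tier2 (10): +6 ; 3 left.
Print/tier2 (6): +3 ; 0 left.
Total = 14×4 + 12×5 + 10×6 + 6×3 = 194.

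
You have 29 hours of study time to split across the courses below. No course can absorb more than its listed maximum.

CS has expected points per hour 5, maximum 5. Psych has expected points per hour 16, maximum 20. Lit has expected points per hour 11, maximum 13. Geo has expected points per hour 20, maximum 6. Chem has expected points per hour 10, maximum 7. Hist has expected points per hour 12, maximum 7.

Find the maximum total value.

476

Rank by expected points per hour: Geo 20 > Psych 16 > Hist 12 > Lit 11 > Chem 10 > CS 5.
Geo takes 6 to reach its cap of 6 — 23 left.
Psych takes 20 to reach its cap of 20 — 3 left.
Only 3 left; Hist takes them to reach 3.
Total = 16×20 + 20×6 + 12×3 = 476.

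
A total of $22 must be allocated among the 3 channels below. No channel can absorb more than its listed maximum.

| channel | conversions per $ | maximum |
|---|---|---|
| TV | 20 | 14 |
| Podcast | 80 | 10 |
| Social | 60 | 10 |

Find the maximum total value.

1440

Order the channels by conversions per $: Podcast 80 > Social 60 > TV 20.
Podcast: +10 to 10 (cap) — 12 left.
Social: +10 to 10 (cap) — 2 left.
Only 2 left; TV takes them to reach 2.
Total = 20×2 + 80×10 + 60×10 = 1440.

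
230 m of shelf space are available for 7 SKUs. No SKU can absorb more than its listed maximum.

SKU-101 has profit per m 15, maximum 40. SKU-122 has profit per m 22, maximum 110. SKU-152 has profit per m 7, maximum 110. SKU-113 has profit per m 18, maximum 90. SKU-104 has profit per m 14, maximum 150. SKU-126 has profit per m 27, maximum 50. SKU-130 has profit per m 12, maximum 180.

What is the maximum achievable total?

5030

Rank by profit per m: SKU-126 27 > SKU-122 22 > SKU-113 18 > SKU-101 15 > SKU-104 14 > SKU-130 12 > SKU-152 7.
SKU-126 takes 50 to reach its cap of 50 — 180 left.
Give SKU-122 110 to hit its cap of 110 — 70 left.
SKU-113 has room for 90 but only 70 remain, so it gets 70.
Total = 22×110 + 18×70 + 27×50 = 5030.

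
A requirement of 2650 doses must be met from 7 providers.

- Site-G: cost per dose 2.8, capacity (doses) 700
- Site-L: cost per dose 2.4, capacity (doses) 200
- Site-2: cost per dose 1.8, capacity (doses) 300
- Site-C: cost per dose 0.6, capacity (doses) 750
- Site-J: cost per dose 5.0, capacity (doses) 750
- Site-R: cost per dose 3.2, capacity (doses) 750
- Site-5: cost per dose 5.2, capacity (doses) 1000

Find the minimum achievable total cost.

Fill from the cheapest provider first.
Site-C at 0.6: take all 750 doses — 1900 still needed.
Site-2 at 1.8: take all 300 doses — 1600 still needed.
Take 200 from Site-L at 2.4 — need 1400 more.
Site-G (2.8): use full 700 — 700 doses to go.
Site-R at 3.2: take 700 of its 750 — requirement met.
Site-J, Site-5: unused.
Cost = 750×0.6 + 300×1.8 + 200×2.4 + 700×2.8 + 700×3.2 = 5670.

5670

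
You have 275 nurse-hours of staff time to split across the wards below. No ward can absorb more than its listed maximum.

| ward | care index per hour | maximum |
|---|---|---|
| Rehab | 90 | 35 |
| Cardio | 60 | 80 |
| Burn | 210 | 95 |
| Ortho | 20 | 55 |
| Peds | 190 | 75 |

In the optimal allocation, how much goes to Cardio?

70

Order the wards by care index per hour: Burn 210 > Peds 190 > Rehab 90 > Cardio 60 > Ortho 20.
Give Burn 95 to hit its cap of 95 — 180 left.
Peds takes 75 to reach its cap of 75 — 105 left.
Rehab takes 35 to reach its cap of 35 — 70 left.
Cardio: +70 (room for 80) → 70. Pool exhausted.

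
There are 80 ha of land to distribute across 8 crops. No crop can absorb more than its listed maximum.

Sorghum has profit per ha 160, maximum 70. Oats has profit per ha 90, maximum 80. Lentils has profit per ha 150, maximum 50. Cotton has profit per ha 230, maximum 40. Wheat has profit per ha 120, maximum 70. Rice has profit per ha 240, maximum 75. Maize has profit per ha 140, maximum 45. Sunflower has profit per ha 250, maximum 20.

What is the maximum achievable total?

Order the crops by profit per ha: Sunflower 250 > Rice 240 > Cotton 230 > Sorghum 160 > Lentils 150 > Maize 140 > Wheat 120 > Oats 90.
Sunflower: +20 to 20 (cap) ; 60 left.
Only 60 left; Rice takes them to reach 60.
Total = 240×60 + 250×20 = 19400.

19400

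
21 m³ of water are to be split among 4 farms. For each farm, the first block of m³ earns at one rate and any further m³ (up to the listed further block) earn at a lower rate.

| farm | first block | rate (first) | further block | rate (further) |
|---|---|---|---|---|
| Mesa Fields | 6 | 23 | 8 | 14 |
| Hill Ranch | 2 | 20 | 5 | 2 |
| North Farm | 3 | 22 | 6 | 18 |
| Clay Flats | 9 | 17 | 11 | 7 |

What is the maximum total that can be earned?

Order all 8 blocks by rate: Mesa Fields/first 23 > North Farm/first 22 > Hill Ranch/first 20 > North Farm/second 18 > Clay Flats/first 17 > Mesa Fields/second 14 > Clay Flats/second 7 > Hill Ranch/second 2.
Mesa Fields/first (23): +6 ; 15 left.
North Farm/first (22): +3 ; 12 left.
Hill Ranch/first (20): +2 ; 10 left.
North Farm/second (18): +6 ; 4 left.
Clay Flats/first: +4 of 9 at 17; pool empty.
Total = 23×6 + 22×3 + 20×2 + 18×6 + 17×4 = 420.

420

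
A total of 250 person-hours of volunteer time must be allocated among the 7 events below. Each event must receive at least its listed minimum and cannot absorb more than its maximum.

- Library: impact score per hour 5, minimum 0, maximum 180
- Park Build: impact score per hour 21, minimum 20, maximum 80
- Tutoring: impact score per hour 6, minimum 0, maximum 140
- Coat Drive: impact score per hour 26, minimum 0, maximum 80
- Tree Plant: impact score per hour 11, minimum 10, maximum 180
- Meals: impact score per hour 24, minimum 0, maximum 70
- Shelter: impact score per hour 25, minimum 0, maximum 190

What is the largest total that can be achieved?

6110

Meeting every minimum uses 0+20+0+0+10+0+0 = 30 person-hours, leaving 220.
Rank by impact score per hour: Coat Drive 26 > Shelter 25 > Meals 24 > Park Build 21 > Tree Plant 11 > Tutoring 6 > Library 5.
Give Coat Drive 80 more to hit its cap of 80 — 140 left.
Shelter has room for 190 more but only 140 remain, so it gets 140.
Total = 21×20 + 26×80 + 11×10 + 25×140 = 6110.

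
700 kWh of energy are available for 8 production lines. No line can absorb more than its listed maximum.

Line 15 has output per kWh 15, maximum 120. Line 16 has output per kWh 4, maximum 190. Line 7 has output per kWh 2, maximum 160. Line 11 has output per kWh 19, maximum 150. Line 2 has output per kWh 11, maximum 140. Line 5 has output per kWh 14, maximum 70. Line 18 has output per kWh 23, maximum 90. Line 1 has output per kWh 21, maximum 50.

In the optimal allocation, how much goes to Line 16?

80

Highest output per kWh first: Line 18 23 > Line 1 21 > Line 11 19 > Line 15 15 > Line 5 14 > Line 2 11 > Line 16 4 > Line 7 2.
Line 18: +90 to 90 (cap) — 610 left.
Give Line 1 50 to hit its cap of 50 — 560 left.
Line 11 takes 150 to reach its cap of 150 — 410 left.
Give Line 15 120 to hit its cap of 120 — 290 left.
Line 5 takes 70 to reach its cap of 70 — 220 left.
Give Line 2 140 to hit its cap of 140 — 80 left.
Only 80 left; Line 16 takes them to reach 80.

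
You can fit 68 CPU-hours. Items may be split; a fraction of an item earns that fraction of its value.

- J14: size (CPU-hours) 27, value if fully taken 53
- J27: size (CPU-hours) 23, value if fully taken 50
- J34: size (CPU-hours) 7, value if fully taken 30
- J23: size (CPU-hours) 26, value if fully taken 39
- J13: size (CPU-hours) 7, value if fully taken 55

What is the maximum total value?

Best value per unit of size first: J13 55/7≈7.86, J34 30/7≈4.29, J27 50/23≈2.17, J14 53/27≈1.96, J23 39/26≈1.5.
J13: take in full, 7 CPU-hours for value 55 ; 61 left.
J34: take in full, 7 CPU-hours for value 30 ; 54 left.
Take all of J27 (23 CPU-hours, value 50) ; 31 CPU-hours left.
All 27 CPU-hours of J14 fit (value 53) ; 4 remain.
4 CPU-hours left: a 4/26 share of J23 gives 39×4/26 = 6.
Total value = 194.

194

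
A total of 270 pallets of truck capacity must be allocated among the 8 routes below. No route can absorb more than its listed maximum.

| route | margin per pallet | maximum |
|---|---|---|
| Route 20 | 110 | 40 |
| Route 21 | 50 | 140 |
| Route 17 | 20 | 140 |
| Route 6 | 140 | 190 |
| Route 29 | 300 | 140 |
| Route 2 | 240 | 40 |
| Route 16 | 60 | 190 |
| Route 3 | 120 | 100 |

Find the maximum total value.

Order the routes by margin per pallet: Route 29 300 > Route 2 240 > Route 6 140 > Route 3 120 > Route 20 110 > Route 16 60 > Route 21 50 > Route 17 20.
Route 29 takes 140 to reach its cap of 140 ; 130 left.
Give Route 2 40 to hit its cap of 40 ; 90 left.
Route 6: +90 (room for 190) → 90. Pool exhausted.
Total = 140×90 + 300×140 + 240×40 = 64200.

64200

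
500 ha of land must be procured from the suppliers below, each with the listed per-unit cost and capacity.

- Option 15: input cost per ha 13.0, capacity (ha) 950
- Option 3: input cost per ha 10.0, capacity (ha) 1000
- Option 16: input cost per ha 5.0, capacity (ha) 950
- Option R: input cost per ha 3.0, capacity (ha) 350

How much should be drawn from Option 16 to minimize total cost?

Fill from the cheapest supplier first.
Option R at 3.0: take all 350 ha → 150 still needed.
Option 16 (5.0): take the remaining 150 → done.
Option 3, Option 15: unused.

150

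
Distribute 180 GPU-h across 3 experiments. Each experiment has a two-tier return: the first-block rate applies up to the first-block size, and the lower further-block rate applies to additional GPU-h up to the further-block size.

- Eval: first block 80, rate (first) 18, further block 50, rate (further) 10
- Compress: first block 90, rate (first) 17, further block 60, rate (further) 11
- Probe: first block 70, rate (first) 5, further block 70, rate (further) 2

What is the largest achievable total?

3080

Order all 6 blocks by rate: Eval/tier1 18 > Compress/tier1 17 > Compress/tier2 11 > Eval/tier2 10 > Probe/tier1 5 > Probe/tier2 2.
Fill Eval tier1 block (80 at 18) ; 100 left.
Fill Compress tier1 block (90 at 17) ; 10 left.
Compress/tier2: +10 of 60 at 11; pool empty.
Total = 18×80 + 17×90 + 11×10 = 3080.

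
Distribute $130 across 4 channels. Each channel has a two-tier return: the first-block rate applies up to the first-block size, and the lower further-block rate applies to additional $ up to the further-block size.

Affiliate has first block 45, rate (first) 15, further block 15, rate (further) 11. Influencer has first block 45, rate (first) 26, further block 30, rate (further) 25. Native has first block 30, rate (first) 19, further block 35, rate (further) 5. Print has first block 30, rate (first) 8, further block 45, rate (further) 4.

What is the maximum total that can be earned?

2865

Order all 8 blocks by rate: Influencer/tier1 26 > Influencer/tier2 25 > Native/tier1 19 > Affiliate/tier1 15 > Affiliate/tier2 11 > Print/tier1 8 > Native/tier2 5 > Print/tier2 4.
Fill Influencer tier1 block (45 at 26) → 85 left.
Influencer/tier2 (25): +30 → 55 left.
Native/tier1 (19): +30 → 25 left.
Affiliate tier1 at 15: only 25 left, fill 25.
Total = 26×45 + 25×30 + 19×30 + 15×25 = 2865.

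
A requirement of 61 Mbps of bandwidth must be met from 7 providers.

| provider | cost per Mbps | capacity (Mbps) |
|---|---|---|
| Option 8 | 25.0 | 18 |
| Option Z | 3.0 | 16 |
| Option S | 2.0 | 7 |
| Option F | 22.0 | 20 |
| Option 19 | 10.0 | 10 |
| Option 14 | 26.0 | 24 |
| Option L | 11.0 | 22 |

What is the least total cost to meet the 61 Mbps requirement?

Fill from the cheapest provider first.
Take 7 from Option S at 2.0 — need 54 more.
Option Z at 3.0: take all 16 Mbps — 38 still needed.
Option 19 at 10.0: take all 10 Mbps — 28 still needed.
Take 22 from Option L at 11.0 — need 6 more.
Option F at 22.0: take 6 of its 20 — requirement met.
Option 8, Option 14: unused.
Cost = 7×2.0 + 16×3.0 + 10×10.0 + 22×11.0 + 6×22.0 = 536.

536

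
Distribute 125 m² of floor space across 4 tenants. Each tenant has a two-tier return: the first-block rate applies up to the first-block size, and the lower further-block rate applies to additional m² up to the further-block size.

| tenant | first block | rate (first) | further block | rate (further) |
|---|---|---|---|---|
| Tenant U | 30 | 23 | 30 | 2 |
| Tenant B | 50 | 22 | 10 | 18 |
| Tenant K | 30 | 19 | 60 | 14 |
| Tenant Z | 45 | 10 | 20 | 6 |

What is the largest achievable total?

Rank every tier by rate: Tenant U/tier1 23 > Tenant B/tier1 22 > Tenant K/tier1 19 > Tenant B/tier2 18 > Tenant K/tier2 14 > Tenant Z/tier1 10 > Tenant Z/tier2 6 > Tenant U/tier2 2.
Tenant U tier1 at 23: fill all 30 — 95 left.
Tenant B tier1 at 22: fill all 50 — 45 left.
Tenant K tier1 at 19: fill all 30 — 15 left.
Tenant B/tier2 (18): +10 — 5 left.
5 remain; put them into Tenant K tier2 at 14.
Total = 23×30 + 22×50 + 19×30 + 18×10 + 14×5 = 2610.

2610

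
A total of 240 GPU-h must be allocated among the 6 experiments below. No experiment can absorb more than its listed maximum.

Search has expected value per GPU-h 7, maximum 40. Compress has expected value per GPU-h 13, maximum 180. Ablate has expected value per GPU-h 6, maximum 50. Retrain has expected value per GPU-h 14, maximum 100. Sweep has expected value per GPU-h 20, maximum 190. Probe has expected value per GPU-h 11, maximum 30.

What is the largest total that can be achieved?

Rank by expected value per GPU-h: Sweep 20 > Retrain 14 > Compress 13 > Probe 11 > Search 7 > Ablate 6.
Give Sweep 190 to hit its cap of 190 ; 50 left.
Retrain has room for 100 but only 50 remain, so it gets 50.
Total = 14×50 + 20×190 = 4500.

4500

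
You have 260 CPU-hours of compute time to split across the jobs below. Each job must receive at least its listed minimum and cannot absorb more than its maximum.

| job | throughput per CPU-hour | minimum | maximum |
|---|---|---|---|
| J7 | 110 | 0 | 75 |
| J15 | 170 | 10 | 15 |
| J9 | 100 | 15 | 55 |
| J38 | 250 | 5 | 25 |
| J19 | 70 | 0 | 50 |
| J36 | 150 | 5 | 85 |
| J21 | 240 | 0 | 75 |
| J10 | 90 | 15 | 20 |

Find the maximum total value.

Meeting every minimum uses 0+10+15+5+0+5+0+15 = 50 CPU-hours, leaving 210.
Rank by throughput per CPU-hour: J38 250 > J21 240 > J15 170 > J36 150 > J7 110 > J9 100 > J10 90 > J19 70.
Give J38 20 more to hit its cap of 25 — 190 left.
J21: +75 to 75 (cap) — 115 left.
Give J15 5 more to hit its cap of 15 — 110 left.
Give J36 80 more to hit its cap of 85 — 30 left.
J7 has room for 75 more but only 30 remain, so it gets 30.
Total = 110×30 + 170×15 + 100×15 + 250×25 + 150×85 + 240×75 + 90×15 = 45700.

45700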